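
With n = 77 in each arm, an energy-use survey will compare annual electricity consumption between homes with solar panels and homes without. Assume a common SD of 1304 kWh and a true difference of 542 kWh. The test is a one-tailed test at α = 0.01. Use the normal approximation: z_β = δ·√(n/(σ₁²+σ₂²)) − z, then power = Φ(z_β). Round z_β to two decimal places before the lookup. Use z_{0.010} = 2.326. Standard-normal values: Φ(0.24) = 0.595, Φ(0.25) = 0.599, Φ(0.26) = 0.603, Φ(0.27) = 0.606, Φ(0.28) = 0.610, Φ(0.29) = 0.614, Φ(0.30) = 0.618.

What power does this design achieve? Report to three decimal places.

Power ≈ 0.599

z_β = δ·√(n/(σ₁²+σ₂²)) − z_α
    = 542 · √(77/3400832) − 2.326
    = 542 · 0.00476 − 2.326
    = 2.5790 − 2.326 = 0.2530 → 0.25
Power = Φ(0.25) = 0.599.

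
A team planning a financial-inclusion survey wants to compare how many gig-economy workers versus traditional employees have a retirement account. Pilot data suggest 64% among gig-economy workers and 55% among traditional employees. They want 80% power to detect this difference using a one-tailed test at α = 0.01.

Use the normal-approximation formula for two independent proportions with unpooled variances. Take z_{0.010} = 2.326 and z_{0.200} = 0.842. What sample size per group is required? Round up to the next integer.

n = 593 per group

n = (z_α + z_β)² · [p₁(1−p₁) + p₂(1−p₂)] / (p₁ − p₂)²
  = (2.326 + 0.842)² · (0.64·0.36 + 0.55·0.45) / (0.09)²
  = (3.168)² · (0.2304 + 0.2475) / 0.0081
  = 10.0362 · 0.4779 / 0.0081
  = 592.14
Round up → n = 593 per group.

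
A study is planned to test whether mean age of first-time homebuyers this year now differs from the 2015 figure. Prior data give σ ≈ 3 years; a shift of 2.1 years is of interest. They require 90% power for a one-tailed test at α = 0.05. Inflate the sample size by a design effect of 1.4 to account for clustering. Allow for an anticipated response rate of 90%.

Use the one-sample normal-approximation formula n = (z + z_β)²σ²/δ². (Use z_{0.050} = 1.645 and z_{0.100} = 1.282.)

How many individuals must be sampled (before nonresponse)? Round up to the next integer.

n = 28

n = (z_α + z_β)² · σ² / δ²
  = (1.645 + 1.282)² · 3² / 2.1²
  = 8.5673 · 9 / 4.41
  = 17.48
Design effect: 1.4 × 17.48 = 24.48.
Adjust for 90% response: 24.48 / 0.90 = 27.20.
Round up → n = 28.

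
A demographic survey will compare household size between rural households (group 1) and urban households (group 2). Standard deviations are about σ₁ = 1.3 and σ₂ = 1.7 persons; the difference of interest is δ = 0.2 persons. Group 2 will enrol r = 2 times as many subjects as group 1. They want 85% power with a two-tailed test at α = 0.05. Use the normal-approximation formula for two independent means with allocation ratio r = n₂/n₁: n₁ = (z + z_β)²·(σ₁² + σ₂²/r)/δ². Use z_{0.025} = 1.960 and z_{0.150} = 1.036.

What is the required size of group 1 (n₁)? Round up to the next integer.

n₁ = (z_{α/2} + z_β)² · (σ₁² + σ₂²/r) / δ²
   = (1.960 + 1.036)² · (1.3² + 1.7²/2) / 0.2²
   = 8.9760 · (1.69 + 1.445) / 0.04
   = 8.9760 · 3.135 / 0.04
   = 703.50
Round up → n₁ = 704; n₂ = r·n₁ = 2 × 704 = 1408.

n₁ = 704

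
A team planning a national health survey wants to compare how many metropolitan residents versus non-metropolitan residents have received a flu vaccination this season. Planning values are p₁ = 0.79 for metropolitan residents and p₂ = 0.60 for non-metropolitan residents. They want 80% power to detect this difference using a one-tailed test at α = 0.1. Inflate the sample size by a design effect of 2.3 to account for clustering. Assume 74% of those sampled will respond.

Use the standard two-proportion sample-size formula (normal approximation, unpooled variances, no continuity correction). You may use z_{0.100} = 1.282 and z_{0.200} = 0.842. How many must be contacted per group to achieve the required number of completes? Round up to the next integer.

n = (z_α + z_β)² · [p₁(1−p₁) + p₂(1−p₂)] / (p₁ − p₂)²
  = (1.282 + 0.842)² · (0.79·0.21 + 0.60·0.40) / (0.19)²
  = (2.124)² · (0.1659 + 0.2400) / 0.0361
  = 4.5114 · 0.4059 / 0.0361
  = 50.72
Design effect: 2.3 × 50.72 = 116.67.
Adjust for 74% response: 116.67 / 0.74 = 157.66.
Round up → n = 158 per group.

n = 158 per group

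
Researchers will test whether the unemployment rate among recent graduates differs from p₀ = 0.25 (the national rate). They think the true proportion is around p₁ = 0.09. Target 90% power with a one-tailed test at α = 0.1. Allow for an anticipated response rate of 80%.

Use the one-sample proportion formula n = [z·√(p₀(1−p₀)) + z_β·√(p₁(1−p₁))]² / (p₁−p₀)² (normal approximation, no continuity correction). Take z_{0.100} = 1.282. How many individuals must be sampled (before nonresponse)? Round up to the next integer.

n = 42

n = [z_α·√(p₀q₀) + z_β·√(p₁q₁)]² / (p₁ − p₀)²
  = [1.282·√(0.25·0.75) + 1.282·√(0.09·0.91)]² / (-0.16)²
  = [1.282·0.4330 + 1.282·0.2862]² / 0.0256
  = [0.9220]² / 0.0256
  = 33.21
Adjust for 80% response: 33.21 / 0.80 = 41.51.
Round up → n = 42.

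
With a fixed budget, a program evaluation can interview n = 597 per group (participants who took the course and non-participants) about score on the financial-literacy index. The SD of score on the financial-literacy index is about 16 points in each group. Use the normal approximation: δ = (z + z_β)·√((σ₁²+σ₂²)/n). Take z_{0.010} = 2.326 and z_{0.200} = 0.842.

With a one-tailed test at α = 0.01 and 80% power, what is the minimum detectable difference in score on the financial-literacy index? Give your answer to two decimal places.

δ = (z_α + z_β) · √((σ₁²+σ₂²)/n)
  = (2.326 + 0.842) · √(512/597)
  = 3.168 · √0.85762
  = 3.168 · 0.9261
  = 2.9338

Minimum detectable difference ≈ 2.93 points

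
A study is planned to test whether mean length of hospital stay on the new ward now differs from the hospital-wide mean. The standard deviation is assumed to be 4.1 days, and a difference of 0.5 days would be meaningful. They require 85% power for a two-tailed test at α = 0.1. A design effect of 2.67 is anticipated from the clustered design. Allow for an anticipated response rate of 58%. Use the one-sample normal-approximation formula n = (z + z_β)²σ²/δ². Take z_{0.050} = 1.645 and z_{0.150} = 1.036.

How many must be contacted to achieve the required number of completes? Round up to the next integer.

n = 2225

n = (z_{α/2} + z_β)² · σ² / δ²
  = (1.645 + 1.036)² · 4.1² / 0.5²
  = 7.1878 · 16.81 / 0.25
  = 483.31
Design effect: 2.67 × 483.31 = 1290.42.
Adjust for 58% response: 1290.42 / 0.58 = 2224.87.
Round up → n = 2225.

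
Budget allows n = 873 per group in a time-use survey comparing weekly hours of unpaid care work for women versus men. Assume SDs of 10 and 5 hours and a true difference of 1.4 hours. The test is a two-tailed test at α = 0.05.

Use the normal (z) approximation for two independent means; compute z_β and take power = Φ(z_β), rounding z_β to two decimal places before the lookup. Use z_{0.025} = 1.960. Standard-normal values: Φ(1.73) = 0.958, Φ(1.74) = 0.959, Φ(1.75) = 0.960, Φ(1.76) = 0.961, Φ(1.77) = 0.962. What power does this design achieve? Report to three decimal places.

Power ≈ 0.959

z_β = δ·√(n/(σ₁²+σ₂²)) − z_{α/2}
    = 1.4 · √(873/125) − 1.960
    = 1.4 · 2.64273 − 1.960
    = 3.6998 − 1.960 = 1.7398 → 1.74
Power = Φ(1.74) = 0.959.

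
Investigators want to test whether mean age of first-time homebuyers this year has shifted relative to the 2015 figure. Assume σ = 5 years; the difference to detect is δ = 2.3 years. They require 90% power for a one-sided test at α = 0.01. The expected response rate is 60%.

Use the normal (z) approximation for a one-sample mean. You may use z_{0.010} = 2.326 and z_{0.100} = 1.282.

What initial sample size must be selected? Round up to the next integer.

n = 103

n = (z_α + z_β)² · σ² / δ²
  = (2.326 + 1.282)² · 5² / 2.3²
  = 13.0177 · 25 / 5.29
  = 61.52
Adjust for 60% response: 61.52 / 0.60 = 102.53.
Round up → n = 103.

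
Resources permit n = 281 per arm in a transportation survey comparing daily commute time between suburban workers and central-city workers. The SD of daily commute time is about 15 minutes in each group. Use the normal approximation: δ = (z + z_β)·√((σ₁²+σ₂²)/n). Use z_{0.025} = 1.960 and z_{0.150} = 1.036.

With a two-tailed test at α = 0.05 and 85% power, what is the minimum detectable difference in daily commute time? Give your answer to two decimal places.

Minimum detectable difference ≈ 3.79 minutes

δ = (z_{α/2} + z_β) · √((σ₁²+σ₂²)/n)
  = (1.960 + 1.036) · √(450/281)
  = 2.996 · √1.6014
  = 2.996 · 1.2655
  = 3.7914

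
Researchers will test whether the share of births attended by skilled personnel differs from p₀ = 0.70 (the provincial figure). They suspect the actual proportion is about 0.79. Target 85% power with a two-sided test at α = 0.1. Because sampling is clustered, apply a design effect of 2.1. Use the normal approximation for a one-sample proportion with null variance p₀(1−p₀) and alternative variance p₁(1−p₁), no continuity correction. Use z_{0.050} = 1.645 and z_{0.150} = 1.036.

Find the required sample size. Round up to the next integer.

n = [z_{α/2}·√(p₀q₀) + z_β·√(p₁q₁)]² / (p₁ − p₀)²
  = [1.645·√(0.70·0.30) + 1.036·√(0.79·0.21)]² / (0.09)²
  = [1.645·0.4583 + 1.036·0.4073]² / 0.0081
  = [1.1758]² / 0.0081
  = 170.68
Design effect: 2.1 × 170.68 = 358.43.
Round up → n = 359.

n = 359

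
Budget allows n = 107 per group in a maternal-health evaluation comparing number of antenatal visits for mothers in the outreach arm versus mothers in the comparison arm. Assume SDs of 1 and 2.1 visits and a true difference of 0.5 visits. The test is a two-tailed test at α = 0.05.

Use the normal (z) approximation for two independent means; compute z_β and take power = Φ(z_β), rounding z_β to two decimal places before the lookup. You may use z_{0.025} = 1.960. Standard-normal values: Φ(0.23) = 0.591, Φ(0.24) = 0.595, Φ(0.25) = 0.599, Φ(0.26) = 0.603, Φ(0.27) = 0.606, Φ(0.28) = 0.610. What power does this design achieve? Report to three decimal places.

z_β = δ·√(n/(σ₁²+σ₂²)) − z_{α/2}
    = 0.5 · √(107/5.41) − 1.960
    = 0.5 · 4.44727 − 1.960
    = 2.2236 − 1.960 = 0.2636 → 0.26
Power = Φ(0.26) = 0.603.

Power ≈ 0.603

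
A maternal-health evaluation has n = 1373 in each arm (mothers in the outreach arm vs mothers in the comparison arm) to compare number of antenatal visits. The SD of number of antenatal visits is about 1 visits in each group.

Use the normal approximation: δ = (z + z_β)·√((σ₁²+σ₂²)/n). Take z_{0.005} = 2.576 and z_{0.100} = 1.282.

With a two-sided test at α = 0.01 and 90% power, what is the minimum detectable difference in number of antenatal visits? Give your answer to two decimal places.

Minimum detectable difference ≈ 0.15 visits

δ = (z_{α/2} + z_β) · √((σ₁²+σ₂²)/n)
  = (2.576 + 1.282) · √(2/1373)
  = 3.858 · √0.00146
  = 3.858 · 0.0382
  = 0.1472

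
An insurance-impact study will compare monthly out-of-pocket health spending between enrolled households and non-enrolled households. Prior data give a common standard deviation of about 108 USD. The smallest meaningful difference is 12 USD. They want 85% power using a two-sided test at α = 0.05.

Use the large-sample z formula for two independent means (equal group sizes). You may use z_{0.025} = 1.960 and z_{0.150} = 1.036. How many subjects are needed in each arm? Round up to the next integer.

n = (z_{α/2} + z_β)² · (σ₁² + σ₂²) / δ²
  = (1.960 + 1.036)² · (2·108² = 23328) / 12²
  = 8.9760 · 23328 / 144
  = 1454.11
Round up → n = 1455 per group.

n = 1455 per group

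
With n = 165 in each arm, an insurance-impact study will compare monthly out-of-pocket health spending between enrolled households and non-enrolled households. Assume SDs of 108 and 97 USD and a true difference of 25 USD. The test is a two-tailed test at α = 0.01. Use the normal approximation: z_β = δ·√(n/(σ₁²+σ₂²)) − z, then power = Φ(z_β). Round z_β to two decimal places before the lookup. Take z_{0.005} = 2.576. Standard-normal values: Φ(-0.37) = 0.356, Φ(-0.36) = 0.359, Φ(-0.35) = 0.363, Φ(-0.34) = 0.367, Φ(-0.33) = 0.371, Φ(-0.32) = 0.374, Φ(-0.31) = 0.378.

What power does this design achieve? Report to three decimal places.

z_β = δ·√(n/(σ₁²+σ₂²)) − z_{α/2}
    = 25 · √(165/21073) − 2.576
    = 25 · 0.08849 − 2.576
    = 2.2122 − 2.576 = -0.3638 → -0.36
Power = Φ(-0.36) = 0.359.

Power ≈ 0.359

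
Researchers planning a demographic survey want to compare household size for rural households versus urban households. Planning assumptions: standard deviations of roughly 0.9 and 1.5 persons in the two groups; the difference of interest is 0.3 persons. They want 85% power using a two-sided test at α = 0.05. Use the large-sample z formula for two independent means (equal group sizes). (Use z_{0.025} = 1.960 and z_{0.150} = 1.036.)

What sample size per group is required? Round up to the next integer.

n = (z_{α/2} + z_β)² · (σ₁² + σ₂²) / δ²
  = (1.960 + 1.036)² · (0.9² + 1.5² = 3.06) / 0.3²
  = 8.9760 · 3.06 / 0.09
  = 305.18
Round up → n = 306 per group.

n = 306 per group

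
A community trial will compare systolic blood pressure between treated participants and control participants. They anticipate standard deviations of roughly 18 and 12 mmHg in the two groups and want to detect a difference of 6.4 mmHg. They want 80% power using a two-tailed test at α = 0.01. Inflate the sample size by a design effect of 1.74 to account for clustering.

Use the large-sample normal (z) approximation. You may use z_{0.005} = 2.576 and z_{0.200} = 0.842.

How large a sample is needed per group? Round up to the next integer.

n = (z_{α/2} + z_β)² · (σ₁² + σ₂²) / δ²
  = (2.576 + 0.842)² · (18² + 12² = 468) / 6.4²
  = 11.6827 · 468 / 40.96
  = 133.48
Design effect: 1.74 × 133.48 = 232.26.
Round up → n = 233 per group.

n = 233 per group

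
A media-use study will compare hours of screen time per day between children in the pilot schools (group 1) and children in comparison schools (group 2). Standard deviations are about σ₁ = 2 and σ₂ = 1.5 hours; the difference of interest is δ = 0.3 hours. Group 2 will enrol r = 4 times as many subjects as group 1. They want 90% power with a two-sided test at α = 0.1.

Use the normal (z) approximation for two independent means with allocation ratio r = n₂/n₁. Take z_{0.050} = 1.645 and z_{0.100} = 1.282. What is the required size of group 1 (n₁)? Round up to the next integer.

n₁ = (z_{α/2} + z_β)² · (σ₁² + σ₂²/r) / δ²
   = (1.645 + 1.282)² · (2² + 1.5²/4) / 0.3²
   = 8.5673 · (4 + 0.5625) / 0.09
   = 8.5673 · 4.5625 / 0.09
   = 434.32
Round up → n₁ = 435; n₂ = r·n₁ = 4 × 435 = 1740.

n₁ = 435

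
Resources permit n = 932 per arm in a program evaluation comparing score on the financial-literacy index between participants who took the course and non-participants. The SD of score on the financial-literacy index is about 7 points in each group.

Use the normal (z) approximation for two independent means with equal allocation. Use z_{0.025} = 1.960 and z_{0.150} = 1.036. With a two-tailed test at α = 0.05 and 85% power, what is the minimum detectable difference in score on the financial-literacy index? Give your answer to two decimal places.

δ = (z_{α/2} + z_β) · √((σ₁²+σ₂²)/n)
  = (1.960 + 1.036) · √(98/932)
  = 2.996 · √0.10515
  = 2.996 · 0.3243
  = 0.9715

Minimum detectable difference ≈ 0.97 points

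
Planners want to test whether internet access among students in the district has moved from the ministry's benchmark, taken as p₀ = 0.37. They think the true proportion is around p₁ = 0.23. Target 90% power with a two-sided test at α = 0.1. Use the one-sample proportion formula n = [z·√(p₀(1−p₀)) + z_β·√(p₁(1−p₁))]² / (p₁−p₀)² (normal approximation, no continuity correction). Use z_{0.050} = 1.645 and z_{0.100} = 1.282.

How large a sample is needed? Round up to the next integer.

n = 91

n = [z_{α/2}·√(p₀q₀) + z_β·√(p₁q₁)]² / (p₁ − p₀)²
  = [1.645·√(0.37·0.63) + 1.282·√(0.23·0.77)]² / (-0.14)²
  = [1.645·0.4828 + 1.282·0.4208]² / 0.0196
  = [1.3337]² / 0.0196
  = 90.76
Round up → n = 91.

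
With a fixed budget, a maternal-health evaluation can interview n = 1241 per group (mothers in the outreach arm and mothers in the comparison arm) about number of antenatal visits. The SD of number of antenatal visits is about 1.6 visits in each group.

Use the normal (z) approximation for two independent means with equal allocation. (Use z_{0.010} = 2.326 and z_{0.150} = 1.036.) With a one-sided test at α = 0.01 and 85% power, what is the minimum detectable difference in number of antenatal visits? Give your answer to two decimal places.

δ = (z_α + z_β) · √((σ₁²+σ₂²)/n)
  = (2.326 + 1.036) · √(5.12/1241)
  = 3.362 · √0.00413
  = 3.362 · 0.0642
  = 0.2159

Minimum detectable difference ≈ 0.22 visits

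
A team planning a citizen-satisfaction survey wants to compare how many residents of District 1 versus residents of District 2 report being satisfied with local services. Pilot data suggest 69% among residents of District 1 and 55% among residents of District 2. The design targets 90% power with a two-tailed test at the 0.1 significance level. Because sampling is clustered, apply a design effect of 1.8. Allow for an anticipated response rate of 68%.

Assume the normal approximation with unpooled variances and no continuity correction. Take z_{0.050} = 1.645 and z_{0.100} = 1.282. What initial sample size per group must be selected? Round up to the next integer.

n = (z_{α/2} + z_β)² · [p₁(1−p₁) + p₂(1−p₂)] / (p₁ − p₂)²
  = (1.645 + 1.282)² · (0.69·0.31 + 0.55·0.45) / (0.14)²
  = (2.927)² · (0.2139 + 0.2475) / 0.0196
  = 8.5673 · 0.4614 / 0.0196
  = 201.68
Design effect: 1.8 × 201.68 = 363.03.
Adjust for 68% response: 363.03 / 0.68 = 533.86.
Round up → n = 534 per group.

n = 534 per group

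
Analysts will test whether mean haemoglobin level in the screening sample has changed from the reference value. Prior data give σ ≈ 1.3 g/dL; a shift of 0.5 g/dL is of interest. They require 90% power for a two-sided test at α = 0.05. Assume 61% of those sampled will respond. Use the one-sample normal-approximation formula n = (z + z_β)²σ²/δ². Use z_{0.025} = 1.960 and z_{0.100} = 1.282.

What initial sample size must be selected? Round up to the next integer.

n = (z_{α/2} + z_β)² · σ² / δ²
  = (1.960 + 1.282)² · 1.3² / 0.5²
  = 10.5106 · 1.69 / 0.25
  = 71.05
Adjust for 61% response: 71.05 / 0.61 = 116.48.
Round up → n = 117.

n = 117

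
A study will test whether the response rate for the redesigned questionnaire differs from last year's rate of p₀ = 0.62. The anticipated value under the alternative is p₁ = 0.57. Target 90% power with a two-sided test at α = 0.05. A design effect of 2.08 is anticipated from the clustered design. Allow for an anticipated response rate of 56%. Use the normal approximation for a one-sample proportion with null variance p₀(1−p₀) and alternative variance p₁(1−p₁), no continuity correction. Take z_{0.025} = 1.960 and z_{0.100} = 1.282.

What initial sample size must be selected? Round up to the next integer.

n = 3738

n = [z_{α/2}·√(p₀q₀) + z_β·√(p₁q₁)]² / (p₁ − p₀)²
  = [1.960·√(0.62·0.38) + 1.282·√(0.57·0.43)]² / (-0.05)²
  = [1.960·0.4854 + 1.282·0.4951]² / 0.0025
  = [1.5860]² / 0.0025
  = 1006.21
Design effect: 2.08 × 1006.21 = 2092.93.
Adjust for 56% response: 2092.93 / 0.56 = 3737.37.
Round up → n = 3738.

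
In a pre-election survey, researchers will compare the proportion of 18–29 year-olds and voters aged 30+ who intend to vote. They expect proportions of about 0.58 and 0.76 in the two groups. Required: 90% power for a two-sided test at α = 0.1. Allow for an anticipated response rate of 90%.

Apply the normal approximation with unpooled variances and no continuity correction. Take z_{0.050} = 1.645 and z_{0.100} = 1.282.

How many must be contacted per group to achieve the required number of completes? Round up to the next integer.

n = (z_{α/2} + z_β)² · [p₁(1−p₁) + p₂(1−p₂)] / (p₁ − p₂)²
  = (1.645 + 1.282)² · (0.58·0.42 + 0.76·0.24) / (-0.18)²
  = (2.927)² · (0.2436 + 0.1824) / 0.0324
  = 8.5673 · 0.4260 / 0.0324
  = 112.64
Adjust for 90% response: 112.64 / 0.90 = 125.16.
Round up → n = 126 per group.

n = 126 per group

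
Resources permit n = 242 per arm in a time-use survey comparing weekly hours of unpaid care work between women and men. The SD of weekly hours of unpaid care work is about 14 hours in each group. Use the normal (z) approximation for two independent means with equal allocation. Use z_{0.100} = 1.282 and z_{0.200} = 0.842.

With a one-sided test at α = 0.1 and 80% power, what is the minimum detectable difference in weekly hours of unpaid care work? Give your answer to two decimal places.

Minimum detectable difference ≈ 2.70 hours

δ = (z_α + z_β) · √((σ₁²+σ₂²)/n)
  = (1.282 + 0.842) · √(392/242)
  = 2.124 · √1.6198
  = 2.124 · 1.2727
  = 2.7033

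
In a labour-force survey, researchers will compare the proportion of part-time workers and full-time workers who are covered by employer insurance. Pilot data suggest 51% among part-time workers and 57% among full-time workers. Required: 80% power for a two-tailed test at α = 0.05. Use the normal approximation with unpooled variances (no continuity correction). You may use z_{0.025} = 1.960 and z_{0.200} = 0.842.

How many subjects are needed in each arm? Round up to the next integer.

n = (z_{α/2} + z_β)² · [p₁(1−p₁) + p₂(1−p₂)] / (p₁ − p₂)²
  = (1.960 + 0.842)² · (0.51·0.49 + 0.57·0.43) / (-0.06)²
  = (2.802)² · (0.2499 + 0.2451) / 0.0036
  = 7.8512 · 0.4950 / 0.0036
  = 1079.54
Round up → n = 1080 per group.

n = 1080 per group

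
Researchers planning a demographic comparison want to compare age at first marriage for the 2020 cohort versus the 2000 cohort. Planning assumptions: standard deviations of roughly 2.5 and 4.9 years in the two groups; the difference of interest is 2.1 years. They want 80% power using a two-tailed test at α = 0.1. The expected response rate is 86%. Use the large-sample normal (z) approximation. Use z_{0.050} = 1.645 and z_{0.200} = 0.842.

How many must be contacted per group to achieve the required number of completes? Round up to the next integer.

n = 50 per group

n = (z_{α/2} + z_β)² · (σ₁² + σ₂²) / δ²
  = (1.645 + 0.842)² · (2.5² + 4.9² = 30.26) / 2.1²
  = 6.1852 · 30.26 / 4.41
  = 42.44
Adjust for 86% response: 42.44 / 0.86 = 49.35.
Round up → n = 50 per group.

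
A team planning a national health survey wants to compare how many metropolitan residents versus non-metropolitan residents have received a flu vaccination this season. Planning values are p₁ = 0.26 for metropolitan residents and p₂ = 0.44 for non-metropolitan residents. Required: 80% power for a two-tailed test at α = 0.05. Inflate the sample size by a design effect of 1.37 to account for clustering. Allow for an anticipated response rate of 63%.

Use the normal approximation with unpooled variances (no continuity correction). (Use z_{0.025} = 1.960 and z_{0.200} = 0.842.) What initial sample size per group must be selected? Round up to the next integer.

n = 232 per group

n = (z_{α/2} + z_β)² · [p₁(1−p₁) + p₂(1−p₂)] / (p₁ − p₂)²
  = (1.960 + 0.842)² · (0.26·0.74 + 0.44·0.56) / (-0.18)²
  = (2.802)² · (0.1924 + 0.2464) / 0.0324
  = 7.8512 · 0.4388 / 0.0324
  = 106.33
Design effect: 1.37 × 106.33 = 145.67.
Adjust for 63% response: 145.67 / 0.63 = 231.23.
Round up → n = 232 per group.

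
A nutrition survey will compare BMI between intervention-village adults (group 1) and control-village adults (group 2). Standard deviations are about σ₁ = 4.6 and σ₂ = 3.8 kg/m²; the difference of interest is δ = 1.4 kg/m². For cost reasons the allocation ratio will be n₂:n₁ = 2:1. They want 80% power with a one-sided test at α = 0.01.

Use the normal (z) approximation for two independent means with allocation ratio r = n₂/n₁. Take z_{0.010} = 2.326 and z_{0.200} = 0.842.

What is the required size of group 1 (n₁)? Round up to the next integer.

n₁ = 146

n₁ = (z_α + z_β)² · (σ₁² + σ₂²/r) / δ²
   = (2.326 + 0.842)² · (4.6² + 3.8²/2) / 1.4²
   = 10.0362 · (21.16 + 7.22) / 1.96
   = 10.0362 · 28.38 / 1.96
   = 145.32
Round up → n₁ = 146; n₂ = r·n₁ = 2 × 146 = 292.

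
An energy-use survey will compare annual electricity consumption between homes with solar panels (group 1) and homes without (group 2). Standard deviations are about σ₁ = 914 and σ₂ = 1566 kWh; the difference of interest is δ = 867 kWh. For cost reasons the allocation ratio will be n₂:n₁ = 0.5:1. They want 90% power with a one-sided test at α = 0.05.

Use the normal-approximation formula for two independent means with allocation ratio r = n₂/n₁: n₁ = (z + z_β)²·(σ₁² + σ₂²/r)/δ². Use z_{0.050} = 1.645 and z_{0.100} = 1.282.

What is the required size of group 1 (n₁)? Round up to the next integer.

n₁ = 66

n₁ = (z_α + z_β)² · (σ₁² + σ₂²/r) / δ²
   = (1.645 + 1.282)² · (914² + 1566²/0.5) / 867²
   = 8.5673 · (835396 + 4904712) / 751689
   = 8.5673 · 5740108 / 751689
   = 65.42
Round up → n₁ = 66; n₂ = r·n₁ = 0.5 × 66 = 33.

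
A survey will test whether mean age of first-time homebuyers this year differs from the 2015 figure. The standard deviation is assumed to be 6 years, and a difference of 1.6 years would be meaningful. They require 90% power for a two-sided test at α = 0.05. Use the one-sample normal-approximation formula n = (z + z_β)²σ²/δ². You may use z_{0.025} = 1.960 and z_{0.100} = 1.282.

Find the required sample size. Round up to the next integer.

n = (z_{α/2} + z_β)² · σ² / δ²
  = (1.960 + 1.282)² · 6² / 1.6²
  = 10.5106 · 36 / 2.56
  = 147.80
Round up → n = 148.

n = 148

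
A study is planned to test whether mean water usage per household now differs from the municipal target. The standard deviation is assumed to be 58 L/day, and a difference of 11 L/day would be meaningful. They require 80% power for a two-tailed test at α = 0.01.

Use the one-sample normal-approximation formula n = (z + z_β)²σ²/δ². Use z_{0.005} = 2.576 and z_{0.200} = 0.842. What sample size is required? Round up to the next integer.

n = (z_{α/2} + z_β)² · σ² / δ²
  = (2.576 + 0.842)² · 58² / 11²
  = 11.6827 · 3364 / 121
  = 324.80
Round up → n = 325.

n = 325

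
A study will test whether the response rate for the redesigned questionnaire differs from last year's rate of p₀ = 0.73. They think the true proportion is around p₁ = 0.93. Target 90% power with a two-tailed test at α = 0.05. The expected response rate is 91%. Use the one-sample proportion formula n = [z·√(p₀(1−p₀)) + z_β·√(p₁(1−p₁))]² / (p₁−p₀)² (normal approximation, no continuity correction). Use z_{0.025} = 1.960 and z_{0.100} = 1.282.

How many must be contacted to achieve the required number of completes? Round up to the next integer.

n = [z_{α/2}·√(p₀q₀) + z_β·√(p₁q₁)]² / (p₁ − p₀)²
  = [1.960·√(0.73·0.27) + 1.282·√(0.93·0.07)]² / (0.20)²
  = [1.960·0.4440 + 1.282·0.2551]² / 0.0400
  = [1.1973]² / 0.0400
  = 35.84
Adjust for 91% response: 35.84 / 0.91 = 39.38.
Round up → n = 40.

n = 40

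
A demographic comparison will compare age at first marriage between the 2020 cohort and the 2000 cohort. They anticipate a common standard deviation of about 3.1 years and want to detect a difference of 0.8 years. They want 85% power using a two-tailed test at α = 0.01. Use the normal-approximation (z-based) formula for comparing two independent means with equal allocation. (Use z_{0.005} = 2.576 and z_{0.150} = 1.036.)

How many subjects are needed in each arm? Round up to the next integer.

n = (z_{α/2} + z_β)² · (σ₁² + σ₂²) / δ²
  = (2.576 + 1.036)² · (2·3.1² = 19.22) / 0.8²
  = 13.0465 · 19.22 / 0.64
  = 391.80
Round up → n = 392 per group.

n = 392 per group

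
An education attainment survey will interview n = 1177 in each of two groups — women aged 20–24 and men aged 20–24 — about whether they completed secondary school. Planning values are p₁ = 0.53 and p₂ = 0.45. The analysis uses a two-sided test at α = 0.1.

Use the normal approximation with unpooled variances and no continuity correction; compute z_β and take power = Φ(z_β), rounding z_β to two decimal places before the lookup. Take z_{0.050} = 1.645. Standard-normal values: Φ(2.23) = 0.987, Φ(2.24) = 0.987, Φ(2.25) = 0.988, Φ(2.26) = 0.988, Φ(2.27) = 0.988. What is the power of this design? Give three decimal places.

z_β = |p₁−p₂|·√(n/[p₁q₁+p₂q₂]) − z_{α/2}
    = 0.08 · √(1177/0.4966) − 1.645
    = 0.08 · 48.6838 − 1.645
    = 3.8947 − 1.645 = 2.2497 → 2.25
Power = Φ(2.25) = 0.988.

Power ≈ 0.988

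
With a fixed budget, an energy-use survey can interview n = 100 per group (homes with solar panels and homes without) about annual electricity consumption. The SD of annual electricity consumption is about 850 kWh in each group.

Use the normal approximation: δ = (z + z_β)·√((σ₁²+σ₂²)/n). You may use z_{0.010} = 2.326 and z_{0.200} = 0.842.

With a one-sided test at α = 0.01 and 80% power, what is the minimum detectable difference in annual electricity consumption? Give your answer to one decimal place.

Minimum detectable difference ≈ 380.8 kWh

δ = (z_α + z_β) · √((σ₁²+σ₂²)/n)
  = (2.326 + 0.842) · √(1445000/100)
  = 3.168 · √14450
  = 3.168 · 120.2082
  = 380.8194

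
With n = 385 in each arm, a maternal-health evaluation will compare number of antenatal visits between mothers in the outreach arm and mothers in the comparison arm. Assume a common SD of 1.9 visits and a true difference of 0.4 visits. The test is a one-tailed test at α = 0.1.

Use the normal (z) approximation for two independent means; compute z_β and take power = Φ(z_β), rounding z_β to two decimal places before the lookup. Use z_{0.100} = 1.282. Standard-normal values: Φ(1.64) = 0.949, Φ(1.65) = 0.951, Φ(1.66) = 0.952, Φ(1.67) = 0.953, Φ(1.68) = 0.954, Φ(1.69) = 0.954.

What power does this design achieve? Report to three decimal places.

z_β = δ·√(n/(σ₁²+σ₂²)) − z_α
    = 0.4 · √(385/7.22) − 1.282
    = 0.4 · 7.30234 − 1.282
    = 2.9209 − 1.282 = 1.6389 → 1.64
Power = Φ(1.64) = 0.949.

Power ≈ 0.949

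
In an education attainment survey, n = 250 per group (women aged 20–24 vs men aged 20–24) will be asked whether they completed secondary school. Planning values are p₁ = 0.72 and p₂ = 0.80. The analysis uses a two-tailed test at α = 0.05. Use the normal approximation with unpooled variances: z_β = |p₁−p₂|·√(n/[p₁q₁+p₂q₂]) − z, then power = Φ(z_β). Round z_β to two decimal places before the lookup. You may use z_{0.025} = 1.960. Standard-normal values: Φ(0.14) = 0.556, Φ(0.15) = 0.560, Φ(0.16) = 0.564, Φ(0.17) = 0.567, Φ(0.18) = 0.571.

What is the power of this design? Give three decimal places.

Power ≈ 0.556

z_β = |p₁−p₂|·√(n/[p₁q₁+p₂q₂]) − z_{α/2}
    = 0.08 · √(250/0.3616) − 1.960
    = 0.08 · 26.2939 − 1.960
    = 2.1035 − 1.960 = 0.1435 → 0.14
Power = Φ(0.14) = 0.556.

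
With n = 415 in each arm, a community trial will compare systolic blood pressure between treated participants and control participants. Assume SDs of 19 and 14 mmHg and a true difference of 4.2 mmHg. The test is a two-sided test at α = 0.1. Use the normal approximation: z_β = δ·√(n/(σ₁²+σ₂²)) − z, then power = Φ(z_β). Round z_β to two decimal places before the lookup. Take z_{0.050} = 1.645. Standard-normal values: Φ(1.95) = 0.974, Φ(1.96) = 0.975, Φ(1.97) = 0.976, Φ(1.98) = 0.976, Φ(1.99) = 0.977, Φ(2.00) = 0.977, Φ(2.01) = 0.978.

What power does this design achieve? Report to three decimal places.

Power ≈ 0.976

z_β = δ·√(n/(σ₁²+σ₂²)) − z_{α/2}
    = 4.2 · √(415/557) − 1.645
    = 4.2 · 0.86317 − 1.645
    = 3.6253 − 1.645 = 1.9803 → 1.98
Power = Φ(1.98) = 0.976.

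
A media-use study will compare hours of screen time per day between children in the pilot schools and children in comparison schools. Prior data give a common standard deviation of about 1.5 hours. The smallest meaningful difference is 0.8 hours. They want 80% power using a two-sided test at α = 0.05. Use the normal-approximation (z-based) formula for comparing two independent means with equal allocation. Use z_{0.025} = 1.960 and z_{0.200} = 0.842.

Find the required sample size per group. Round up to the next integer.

n = (z_{α/2} + z_β)² · (σ₁² + σ₂²) / δ²
  = (1.960 + 0.842)² · (2·1.5² = 4.5) / 0.8²
  = 7.8512 · 4.5 / 0.64
  = 55.20
Round up → n = 56 per group.

n = 56 per group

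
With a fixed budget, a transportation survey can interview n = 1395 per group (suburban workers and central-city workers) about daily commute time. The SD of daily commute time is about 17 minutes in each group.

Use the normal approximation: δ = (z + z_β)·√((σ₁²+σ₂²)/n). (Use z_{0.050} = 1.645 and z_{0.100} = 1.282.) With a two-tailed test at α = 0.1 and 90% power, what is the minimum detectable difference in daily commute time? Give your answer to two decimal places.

δ = (z_{α/2} + z_β) · √((σ₁²+σ₂²)/n)
  = (1.645 + 1.282) · √(578/1395)
  = 2.927 · √0.41434
  = 2.927 · 0.6437
  = 1.8841

Minimum detectable difference ≈ 1.88 minutes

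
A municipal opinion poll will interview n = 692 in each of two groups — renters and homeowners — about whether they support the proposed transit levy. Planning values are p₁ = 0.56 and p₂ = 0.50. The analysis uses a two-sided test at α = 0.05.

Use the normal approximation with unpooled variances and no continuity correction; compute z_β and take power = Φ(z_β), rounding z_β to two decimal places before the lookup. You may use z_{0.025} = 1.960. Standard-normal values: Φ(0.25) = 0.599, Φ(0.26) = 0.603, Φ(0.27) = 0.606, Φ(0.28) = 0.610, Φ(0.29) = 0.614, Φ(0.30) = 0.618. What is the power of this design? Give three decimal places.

z_β = |p₁−p₂|·√(n/[p₁q₁+p₂q₂]) − z_{α/2}
    = 0.06 · √(692/0.4964) − 1.960
    = 0.06 · 37.3368 − 1.960
    = 2.2402 − 1.960 = 0.2802 → 0.28
Power = Φ(0.28) = 0.610.

Power ≈ 0.610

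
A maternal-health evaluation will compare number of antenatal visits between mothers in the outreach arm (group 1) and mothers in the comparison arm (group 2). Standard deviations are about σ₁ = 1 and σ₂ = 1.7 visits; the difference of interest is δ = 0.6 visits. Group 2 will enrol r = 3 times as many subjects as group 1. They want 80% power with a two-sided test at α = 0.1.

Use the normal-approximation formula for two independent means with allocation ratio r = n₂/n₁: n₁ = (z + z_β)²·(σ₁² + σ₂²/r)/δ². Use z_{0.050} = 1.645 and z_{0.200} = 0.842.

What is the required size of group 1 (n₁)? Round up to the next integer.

n₁ = 34

n₁ = (z_{α/2} + z_β)² · (σ₁² + σ₂²/r) / δ²
   = (1.645 + 0.842)² · (1² + 1.7²/3) / 0.6²
   = 6.1852 · (1 + 0.96333) / 0.36
   = 6.1852 · 1.9633 / 0.36
   = 33.73
Round up → n₁ = 34; n₂ = r·n₁ = 3 × 34 = 102.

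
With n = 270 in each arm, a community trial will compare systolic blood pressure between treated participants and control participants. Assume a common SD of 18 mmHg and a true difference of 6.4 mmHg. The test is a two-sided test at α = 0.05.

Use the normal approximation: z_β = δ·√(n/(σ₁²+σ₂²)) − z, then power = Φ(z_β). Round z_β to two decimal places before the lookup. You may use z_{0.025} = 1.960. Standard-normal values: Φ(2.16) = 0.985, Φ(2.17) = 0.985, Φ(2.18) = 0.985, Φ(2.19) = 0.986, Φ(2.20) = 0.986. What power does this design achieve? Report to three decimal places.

z_β = δ·√(n/(σ₁²+σ₂²)) − z_{α/2}
    = 6.4 · √(270/648) − 1.960
    = 6.4 · 0.64550 − 1.960
    = 4.1312 − 1.960 = 2.1712 → 2.17
Power = Φ(2.17) = 0.985.

Power ≈ 0.985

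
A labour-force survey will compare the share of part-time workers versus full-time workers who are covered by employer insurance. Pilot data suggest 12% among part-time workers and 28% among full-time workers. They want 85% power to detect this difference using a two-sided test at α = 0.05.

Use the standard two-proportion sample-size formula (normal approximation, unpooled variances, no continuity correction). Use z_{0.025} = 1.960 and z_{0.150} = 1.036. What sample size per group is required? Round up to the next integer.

n = (z_{α/2} + z_β)² · [p₁(1−p₁) + p₂(1−p₂)] / (p₁ − p₂)²
  = (1.960 + 1.036)² · (0.12·0.88 + 0.28·0.72) / (-0.16)²
  = (2.996)² · (0.1056 + 0.2016) / 0.0256
  = 8.9760 · 0.3072 / 0.0256
  = 107.71
Round up → n = 108 per group.

n = 108 per group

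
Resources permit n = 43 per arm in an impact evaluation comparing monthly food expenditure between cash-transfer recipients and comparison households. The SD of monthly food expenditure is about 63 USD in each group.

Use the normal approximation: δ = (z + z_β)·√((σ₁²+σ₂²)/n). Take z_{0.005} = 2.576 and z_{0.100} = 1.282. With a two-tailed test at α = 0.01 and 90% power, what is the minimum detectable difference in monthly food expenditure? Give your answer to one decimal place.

δ = (z_{α/2} + z_β) · √((σ₁²+σ₂²)/n)
  = (2.576 + 1.282) · √(7938/43)
  = 3.858 · √184.6047
  = 3.858 · 13.5869
  = 52.4184

Minimum detectable difference ≈ 52.4 USD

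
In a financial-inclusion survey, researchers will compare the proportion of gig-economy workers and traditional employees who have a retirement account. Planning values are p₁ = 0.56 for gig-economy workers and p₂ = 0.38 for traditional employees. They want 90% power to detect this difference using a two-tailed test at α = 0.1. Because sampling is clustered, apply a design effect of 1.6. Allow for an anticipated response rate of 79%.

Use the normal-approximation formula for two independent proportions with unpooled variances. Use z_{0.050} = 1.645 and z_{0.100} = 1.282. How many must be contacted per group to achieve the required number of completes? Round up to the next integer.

n = 259 per group

n = (z_{α/2} + z_β)² · [p₁(1−p₁) + p₂(1−p₂)] / (p₁ − p₂)²
  = (1.645 + 1.282)² · (0.56·0.44 + 0.38·0.62) / (0.18)²
  = (2.927)² · (0.2464 + 0.2356) / 0.0324
  = 8.5673 · 0.4820 / 0.0324
  = 127.45
Design effect: 1.6 × 127.45 = 203.92.
Adjust for 79% response: 203.92 / 0.79 = 258.13.
Round up → n = 259 per group.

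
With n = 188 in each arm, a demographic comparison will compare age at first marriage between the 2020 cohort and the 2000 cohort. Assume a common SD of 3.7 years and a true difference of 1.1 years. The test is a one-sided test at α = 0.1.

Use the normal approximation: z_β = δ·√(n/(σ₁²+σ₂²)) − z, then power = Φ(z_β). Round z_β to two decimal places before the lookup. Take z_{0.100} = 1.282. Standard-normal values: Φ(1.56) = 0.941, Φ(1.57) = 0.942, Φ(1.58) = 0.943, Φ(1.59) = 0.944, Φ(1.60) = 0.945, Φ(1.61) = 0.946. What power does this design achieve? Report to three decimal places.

z_β = δ·√(n/(σ₁²+σ₂²)) − z_α
    = 1.1 · √(188/27.38) − 1.282
    = 1.1 · 2.62037 − 1.282
    = 2.8824 − 1.282 = 1.6004 → 1.60
Power = Φ(1.60) = 0.945.

Power ≈ 0.945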